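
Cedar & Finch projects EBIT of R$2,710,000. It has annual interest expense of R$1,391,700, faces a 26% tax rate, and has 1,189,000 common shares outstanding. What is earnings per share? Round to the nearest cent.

R$0.82

Pre-tax income = R$2,710,000 − R$1,391,700.00 = R$1,318,300.00.
Net income = R$1,318,300.00 × (1 − 0.26) = R$975,542.00.
Per share: R$975,542.00 / 1,189,000 shares = R$0.82.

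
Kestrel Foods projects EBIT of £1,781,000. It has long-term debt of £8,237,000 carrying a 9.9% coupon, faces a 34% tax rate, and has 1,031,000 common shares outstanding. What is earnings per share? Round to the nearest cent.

£0.62

Pre-tax income = £1,781,000 − £815,463.00 = £965,537.00.
Net income = £965,537.00 × (1 − 0.34) = £637,254.42.
Per share: £637,254.42 / 1,031,000 shares = £0.62.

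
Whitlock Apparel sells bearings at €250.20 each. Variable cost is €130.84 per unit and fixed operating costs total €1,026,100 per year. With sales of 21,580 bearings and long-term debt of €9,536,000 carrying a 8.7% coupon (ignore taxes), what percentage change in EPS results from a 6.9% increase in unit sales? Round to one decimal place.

+24.7%

Contribution at this volume is 21,580 × €119.36 = €2,575,788.80.
EBIT = €2,575,788.80 − €1,026,100 = €1,549,688.80.
After interest of €829,632.00, pre-tax earnings = €720,056.80.
DCL = total CM / (EBIT − I) = €2,575,788.80 / €720,056.80 = 3.5772.
%ΔEPS = DCL × %ΔSales = 3.5772 × +6.9% = +24.7%.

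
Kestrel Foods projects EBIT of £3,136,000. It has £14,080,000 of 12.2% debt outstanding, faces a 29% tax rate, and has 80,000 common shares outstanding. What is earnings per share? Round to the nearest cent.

£12.59

Pre-tax income = £3,136,000 − £1,717,760.00 = £1,418,240.00.
After tax at 29%: net income = £1,418,240.00 × 0.71 = £1,006,950.40.
Per share: £1,006,950.40 / 80,000 shares = £12.59.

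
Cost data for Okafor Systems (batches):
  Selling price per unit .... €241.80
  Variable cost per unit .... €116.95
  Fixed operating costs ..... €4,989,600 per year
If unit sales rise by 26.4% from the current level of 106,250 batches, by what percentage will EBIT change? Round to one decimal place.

+42.3%

Contribution at this volume is 106,250 × €124.85 = €13,265,312.50.
Operating income = contribution − fixed costs = €13,265,312.50 − €4,989,600 = €8,275,712.50.
DOL = contribution ÷ EBIT = €13,265,312.50 ÷ €8,275,712.50 = 1.6029.
%ΔEBIT = DOL × %ΔSales = 1.6029 × +26.4% = +42.3%.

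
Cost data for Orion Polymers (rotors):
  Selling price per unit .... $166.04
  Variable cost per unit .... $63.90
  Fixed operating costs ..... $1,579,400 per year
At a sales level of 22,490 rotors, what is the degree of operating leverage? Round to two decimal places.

Contribution at this volume is 22,490 × $102.14 = $2,297,128.60.
EBIT = $2,297,128.60 − $1,579,400 = $717,728.60.
Degree of operating leverage = $2,297,128.60 / $717,728.60 = 3.2006.

3.20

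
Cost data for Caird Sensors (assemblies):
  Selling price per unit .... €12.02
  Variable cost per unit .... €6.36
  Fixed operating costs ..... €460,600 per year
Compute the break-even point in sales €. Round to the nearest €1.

CM per unit = €12.02 − €6.36 = €5.66; CM ratio = €5.66 / €12.02 = 0.4709.
Break-even sales = FC ÷ CM ratio = €460,600 × €12.02 / €5.66 = €978,165.

€978,165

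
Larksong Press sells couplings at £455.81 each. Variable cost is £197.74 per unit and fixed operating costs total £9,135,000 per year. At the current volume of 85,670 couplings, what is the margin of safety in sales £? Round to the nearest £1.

£22,914,766

Unit CM = price − variable cost = £455.81 − £197.74 = £258.07. Break-even units = £9,135,000 ÷ £258.07 = 35,397.37; break-even revenue = 35,397.37 × £455.81 = £16,134,476.50.
Current sales = 85,670 × £455.81 = £39,049,242.70.
Margin of safety = £39,049,242.70 − £16,134,476.50 = £22,914,766.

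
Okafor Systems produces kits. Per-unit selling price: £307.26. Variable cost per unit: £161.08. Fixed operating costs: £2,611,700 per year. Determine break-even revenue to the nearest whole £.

CM per unit = £307.26 − £161.08 = £146.18; CM ratio = £146.18 / £307.26 = 0.4758.
Break-even sales = FC ÷ CM ratio = £2,611,700 × £307.26 / £146.18 = £5,489,608.

£5,489,608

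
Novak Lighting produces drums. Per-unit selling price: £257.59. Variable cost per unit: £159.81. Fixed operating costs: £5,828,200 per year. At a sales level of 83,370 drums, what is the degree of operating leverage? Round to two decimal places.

3.51

Contribution at this volume is 83,370 × £97.78 = £8,151,918.60.
Operating income = contribution − fixed costs = £8,151,918.60 − £5,828,200 = £2,323,718.60.
So DOL = total CM / EBIT = £8,151,918.60 / £2,323,718.60 = 3.5081.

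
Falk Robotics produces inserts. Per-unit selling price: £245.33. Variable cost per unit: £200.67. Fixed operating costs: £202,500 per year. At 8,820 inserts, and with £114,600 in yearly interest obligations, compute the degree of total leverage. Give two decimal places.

Total contribution margin = 8,820 × £44.66 = £393,901.20.
Subtracting fixed costs: EBIT = £393,901.20 − £202,500 = £191,401.20. Interest = £114,600.00, so EBIT − I = £76,801.20.
DCL = contribution ÷ (EBIT − I) = £393,901.20 ÷ £76,801.20 = 5.1288.

5.13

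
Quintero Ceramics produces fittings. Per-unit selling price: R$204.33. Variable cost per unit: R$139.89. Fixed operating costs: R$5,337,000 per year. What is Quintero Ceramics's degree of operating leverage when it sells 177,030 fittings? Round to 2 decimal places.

Total contribution margin = 177,030 × R$64.44 = R$11,407,813.20.
EBIT = R$11,407,813.20 − R$5,337,000 = R$6,070,813.20.
So DOL = total CM / EBIT = R$11,407,813.20 / R$6,070,813.20 = 1.8791.

1.88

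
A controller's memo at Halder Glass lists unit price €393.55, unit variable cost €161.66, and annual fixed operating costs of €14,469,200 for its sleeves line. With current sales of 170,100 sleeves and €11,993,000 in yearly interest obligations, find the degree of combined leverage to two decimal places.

3.04

Contribution at this volume is 170,100 × €231.89 = €39,444,489.00.
EBIT = €39,444,489.00 − €14,469,200 = €24,975,289.00. Interest = €11,993,000.00.
DOL = €39,444,489.00 ÷ €24,975,289.00 = 1.5793; DFL = €24,975,289.00 ÷ €12,982,289.00 = 1.9238.
Combined leverage = 1.5793 × 1.9238 = 3.0383.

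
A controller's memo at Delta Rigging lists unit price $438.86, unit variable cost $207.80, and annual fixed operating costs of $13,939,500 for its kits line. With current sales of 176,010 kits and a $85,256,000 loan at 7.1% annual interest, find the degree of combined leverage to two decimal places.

1.97

Total contribution margin = 176,010 × $231.06 = $40,668,870.60.
Operating income = contribution − fixed costs = $40,668,870.60 − $13,939,500 = $26,729,370.60. Interest = $6,053,176.00, so EBIT − I = $20,676,194.60.
DCL = contribution ÷ (EBIT − I) = $40,668,870.60 ÷ $20,676,194.60 = 1.9669.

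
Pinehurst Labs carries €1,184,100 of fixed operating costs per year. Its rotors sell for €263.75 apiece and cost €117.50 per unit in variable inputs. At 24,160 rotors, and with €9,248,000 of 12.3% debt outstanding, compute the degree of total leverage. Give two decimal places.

Contribution at this volume is 24,160 × €146.25 = €3,533,400.00.
Subtracting fixed costs: EBIT = €3,533,400.00 − €1,184,100 = €2,349,300.00. Interest = €1,137,504.00, so EBIT − I = €1,211,796.00.
DCL = contribution ÷ (EBIT − I) = €3,533,400.00 ÷ €1,211,796.00 = 2.9158.

2.92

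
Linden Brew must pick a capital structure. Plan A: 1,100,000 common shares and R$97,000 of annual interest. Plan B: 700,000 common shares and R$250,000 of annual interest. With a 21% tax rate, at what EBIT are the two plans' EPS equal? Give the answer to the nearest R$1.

R$517,750

At indifference, (EBIT − 97,000)(1 − t)/1,100,000 = (EBIT − 250,000)(1 − t)/700,000.
Cancelling (1 − t) and cross-multiplying: 700,000·(EBIT − 97,000) = 1,100,000·(EBIT − 250,000).
Solving, EBIT = (250,000·1,100,000 − 97,000·700,000) / (1,100,000 − 700,000) = 207,100,000,000 / 400,000 = 517,750.00.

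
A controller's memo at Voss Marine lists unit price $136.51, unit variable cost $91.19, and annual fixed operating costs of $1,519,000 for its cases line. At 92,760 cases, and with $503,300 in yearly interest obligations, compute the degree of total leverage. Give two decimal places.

At 92,760 units, contribution = 92,760 × $45.32 = $4,203,883.20.
Operating income = contribution − fixed costs = $4,203,883.20 − $1,519,000 = $2,684,883.20. Interest = $503,300.00, so EBIT − I = $2,181,583.20.
Degree of total leverage = total CM / (EBIT − interest) = $4,203,883.20 / $2,181,583.20 = 1.9270.

1.93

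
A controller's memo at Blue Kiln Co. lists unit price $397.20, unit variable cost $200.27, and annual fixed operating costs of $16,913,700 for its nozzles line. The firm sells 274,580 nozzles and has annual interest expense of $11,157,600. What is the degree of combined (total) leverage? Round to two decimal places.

2.08

Total contribution margin = 274,580 × $196.93 = $54,073,039.40.
EBIT = $54,073,039.40 − $16,913,700 = $37,159,339.40. Interest = $11,157,600.00, so EBIT − I = $26,001,739.40.
Degree of total leverage = total CM / (EBIT − interest) = $54,073,039.40 / $26,001,739.40 = 2.0796.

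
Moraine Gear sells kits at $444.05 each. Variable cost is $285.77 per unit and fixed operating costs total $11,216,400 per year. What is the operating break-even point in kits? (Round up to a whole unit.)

Each unit contributes $444.05 − $285.77 = $158.28.
Break-even volume = fixed costs ÷ CM per unit = $11,216,400 ÷ $158.28 = 70,864.29, so 70,865 kits.

70,865 kits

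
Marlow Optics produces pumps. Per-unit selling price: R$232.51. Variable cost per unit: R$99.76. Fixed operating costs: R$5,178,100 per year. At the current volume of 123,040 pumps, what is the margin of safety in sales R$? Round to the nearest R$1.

R$19,538,652

Unit CM = price − variable cost = R$232.51 − R$99.76 = R$132.75. Break-even units = R$5,178,100 ÷ R$132.75 = 39,006.40; break-even revenue = 39,006.40 × R$232.51 = R$9,069,378.76.
Actual sales revenue = 123,040 × R$232.51 = R$28,608,030.40.
Margin of safety = R$28,608,030.40 − R$9,069,378.76 = R$19,538,652.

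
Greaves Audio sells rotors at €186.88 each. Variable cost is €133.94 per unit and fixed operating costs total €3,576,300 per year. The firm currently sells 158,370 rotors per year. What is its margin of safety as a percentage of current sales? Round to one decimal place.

57.3%

Each unit contributes €186.88 − €133.94 = €52.94. Break-even units = €3,576,300 ÷ €52.94 = 67,553.83; break-even revenue = 67,553.83 × €186.88 = €12,624,460.60.
Actual sales revenue = 158,370 × €186.88 = €29,596,185.60.
Margin of safety = (€29,596,185.60 − €12,624,460.60) ÷ €29,596,185.60 = 57.3%.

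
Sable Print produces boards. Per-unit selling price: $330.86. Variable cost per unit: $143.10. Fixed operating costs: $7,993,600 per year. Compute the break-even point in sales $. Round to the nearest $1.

$14,085,868

CM per unit = $330.86 − $143.10 = $187.76; CM ratio = $187.76 / $330.86 = 0.5675.
Break-even revenue = fixed costs × price ÷ CM = $7,993,600 × $330.86 ÷ $187.76 = $14,085,868.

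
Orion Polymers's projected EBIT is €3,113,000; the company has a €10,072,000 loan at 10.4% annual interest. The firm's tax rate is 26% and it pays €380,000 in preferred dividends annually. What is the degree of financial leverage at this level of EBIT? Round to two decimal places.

Interest = €1,047,488.00.
Preferred dividends grossed up pre-tax: €380,000 / (1 − 0.26) = €513,513.51.
DFL = EBIT ÷ [EBIT − I − D_p/(1−t)] = €3,113,000 ÷ [€3,113,000 − €1,047,488.00 − €513,513.51] = €3,113,000 ÷ €1,551,998.49 = 2.0058.

2.01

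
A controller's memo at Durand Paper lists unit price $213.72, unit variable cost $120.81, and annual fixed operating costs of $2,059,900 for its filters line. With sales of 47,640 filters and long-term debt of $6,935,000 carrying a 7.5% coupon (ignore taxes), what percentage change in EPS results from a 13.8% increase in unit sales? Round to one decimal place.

Contribution at this volume is 47,640 × $92.91 = $4,426,232.40.
Operating income = contribution − fixed costs = $4,426,232.40 − $2,059,900 = $2,366,332.40.
After interest of $520,125.00, pre-tax earnings = $1,846,207.40.
DCL = total CM / (EBIT − I) = $4,426,232.40 / $1,846,207.40 = 2.3975.
%ΔEPS = DCL × %ΔSales = 2.3975 × +13.8% = +33.1%.

+33.1%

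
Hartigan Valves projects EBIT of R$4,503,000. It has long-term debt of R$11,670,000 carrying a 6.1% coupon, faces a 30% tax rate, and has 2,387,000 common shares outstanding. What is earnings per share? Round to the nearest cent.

Interest = R$711,870.00, so EBT = R$4,503,000 − R$711,870.00 = R$3,791,130.00.
After tax at 30%: net income = R$3,791,130.00 × 0.70 = R$2,653,791.00.
EPS = R$2,653,791.00 ÷ 2,387,000 = R$1.11.

R$1.11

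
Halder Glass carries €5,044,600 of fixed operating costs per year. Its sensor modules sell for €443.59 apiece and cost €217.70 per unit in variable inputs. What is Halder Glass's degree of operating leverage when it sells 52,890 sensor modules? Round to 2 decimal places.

1.73

Contribution at this volume is 52,890 × €225.89 = €11,947,322.10.
Operating income = contribution − fixed costs = €11,947,322.10 − €5,044,600 = €6,902,722.10.
Degree of operating leverage = €11,947,322.10 / €6,902,722.10 = 1.7308.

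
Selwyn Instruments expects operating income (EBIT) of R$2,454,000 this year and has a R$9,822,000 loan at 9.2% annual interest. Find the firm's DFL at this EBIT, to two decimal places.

Annual interest charges come to R$903,624.00.
Degree of financial leverage = EBIT / (EBIT − interest) = R$2,454,000 / R$1,550,376.00 = 1.5828.

1.58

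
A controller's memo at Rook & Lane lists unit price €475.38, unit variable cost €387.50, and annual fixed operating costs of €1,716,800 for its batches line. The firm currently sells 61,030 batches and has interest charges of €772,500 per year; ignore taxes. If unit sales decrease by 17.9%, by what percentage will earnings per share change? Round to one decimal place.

Total contribution margin = 61,030 × €87.88 = €5,363,316.40.
Subtracting fixed costs: EBIT = €5,363,316.40 − €1,716,800 = €3,646,516.40.
Interest = €772,500.00, so EBIT − I = €2,874,016.40.
DCL = total CM / (EBIT − I) = €5,363,316.40 / €2,874,016.40 = 1.8661.
EPS therefore changes by 1.8661 × (-17.9%) = -33.4%.

-33.4%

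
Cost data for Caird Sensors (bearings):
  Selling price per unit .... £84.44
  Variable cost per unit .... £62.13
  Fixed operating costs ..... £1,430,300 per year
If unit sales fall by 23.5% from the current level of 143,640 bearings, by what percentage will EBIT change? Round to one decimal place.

At 143,640 units, contribution = 143,640 × £22.31 = £3,204,608.40.
EBIT = £3,204,608.40 − £1,430,300 = £1,774,308.40.
So DOL = total CM / EBIT = £3,204,608.40 / £1,774,308.40 = 1.8061.
%ΔEBIT = DOL × %ΔSales = 1.8061 × -23.5% = -42.4%.

-42.4%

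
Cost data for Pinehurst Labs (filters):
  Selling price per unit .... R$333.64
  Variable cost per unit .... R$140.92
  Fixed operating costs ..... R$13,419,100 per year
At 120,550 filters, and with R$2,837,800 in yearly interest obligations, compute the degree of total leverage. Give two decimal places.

3.33

At 120,550 units, contribution = 120,550 × R$192.72 = R$23,232,396.00.
Subtracting fixed costs: EBIT = R$23,232,396.00 − R$13,419,100 = R$9,813,296.00. Interest = R$2,837,800.00.
DOL = R$23,232,396.00 ÷ R$9,813,296.00 = 2.3674; DFL = R$9,813,296.00 ÷ R$6,975,496.00 = 1.4068.
DCL = DOL × DFL = 2.3674 × 1.4068 = 3.3305.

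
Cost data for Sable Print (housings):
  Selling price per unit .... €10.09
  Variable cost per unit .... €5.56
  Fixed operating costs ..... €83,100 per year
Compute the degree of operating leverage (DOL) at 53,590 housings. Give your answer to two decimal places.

1.52

Contribution at this volume is 53,590 × €4.53 = €242,762.70.
Operating income = contribution − fixed costs = €242,762.70 − €83,100 = €159,662.70.
So DOL = total CM / EBIT = €242,762.70 / €159,662.70 = 1.5205.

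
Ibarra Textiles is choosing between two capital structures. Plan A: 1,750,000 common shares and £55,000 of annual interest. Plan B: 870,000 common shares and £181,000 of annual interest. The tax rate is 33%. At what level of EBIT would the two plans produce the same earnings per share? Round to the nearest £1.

£305,568

At indifference, (EBIT − 55,000)(1 − t)/1,750,000 = (EBIT − 181,000)(1 − t)/870,000.
The (1 − t) factor cancels: (EBIT − 55,000) × 870,000 = (EBIT − 181,000) × 1,750,000.
Solving, EBIT = (181,000·1,750,000 − 55,000·870,000) / (1,750,000 − 870,000) = 268,900,000,000 / 880,000 = 305,568.18.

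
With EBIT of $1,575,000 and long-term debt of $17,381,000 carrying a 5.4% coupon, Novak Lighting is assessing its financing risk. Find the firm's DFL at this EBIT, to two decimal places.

Interest = $938,574.00.
DFL = EBIT ÷ (EBIT − I) = $1,575,000 ÷ ($1,575,000 − $938,574.00) = $1,575,000 ÷ $636,426.00 = 2.4748.

2.47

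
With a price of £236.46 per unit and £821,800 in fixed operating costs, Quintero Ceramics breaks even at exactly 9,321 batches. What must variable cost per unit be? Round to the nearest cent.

At break-even, FC = Q × (P − VC), so P − VC = £821,800 ÷ 9,321 = £88.1665.
Hence VC = price − CM = £236.46 − £88.1665 = £148.29.

£148.29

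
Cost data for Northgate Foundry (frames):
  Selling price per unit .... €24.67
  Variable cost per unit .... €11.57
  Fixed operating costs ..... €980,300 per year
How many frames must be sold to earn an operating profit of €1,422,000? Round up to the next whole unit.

Each unit contributes €24.67 − €11.57 = €13.10.
Need Q such that Q × €13.10 − €980,300 = €1,422,000, i.e. Q = €2,402,300 / €13.10 = 183,381.68 → 183,382.

183,382 frames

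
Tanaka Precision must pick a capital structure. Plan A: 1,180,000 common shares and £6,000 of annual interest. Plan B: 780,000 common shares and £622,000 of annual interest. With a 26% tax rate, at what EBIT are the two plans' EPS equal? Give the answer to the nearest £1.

£1,823,200

Set EPS_A = EPS_B: (EBIT − £6,000)(1 − 0.26) ÷ 1,180,000 = (EBIT − £622,000)(1 − 0.26) ÷ 780,000.
The (1 − t) factor cancels: (EBIT − 6,000) × 780,000 = (EBIT − 622,000) × 1,180,000.
EBIT × (1,180,000 − 780,000) = 622,000 × 1,180,000 − 6,000 × 780,000 = 729,280,000,000, so EBIT = 729,280,000,000 ÷ 400,000 = 1,823,200.00.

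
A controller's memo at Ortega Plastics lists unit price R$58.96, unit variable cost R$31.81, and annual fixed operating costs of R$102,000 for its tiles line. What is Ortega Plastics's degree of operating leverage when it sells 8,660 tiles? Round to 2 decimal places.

1.77

Contribution at this volume is 8,660 × R$27.15 = R$235,119.00.
EBIT = R$235,119.00 − R$102,000 = R$133,119.00.
DOL = contribution ÷ EBIT = R$235,119.00 ÷ R$133,119.00 = 1.7662.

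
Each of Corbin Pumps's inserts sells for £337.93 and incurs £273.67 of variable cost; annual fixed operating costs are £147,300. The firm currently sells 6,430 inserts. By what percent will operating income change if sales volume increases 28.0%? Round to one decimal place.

Total contribution margin = 6,430 × £64.26 = £413,191.80.
EBIT = £413,191.80 − £147,300 = £265,891.80.
DOL = contribution ÷ EBIT = £413,191.80 ÷ £265,891.80 = 1.5540.
So EBIT moves 1.5540 × (+28.0%) = +43.5%.

+43.5%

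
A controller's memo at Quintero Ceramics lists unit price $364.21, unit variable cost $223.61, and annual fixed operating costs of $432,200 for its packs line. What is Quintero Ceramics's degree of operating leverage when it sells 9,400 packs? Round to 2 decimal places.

1.49

Contribution at this volume is 9,400 × $140.60 = $1,321,640.00.
Subtracting fixed costs: EBIT = $1,321,640.00 − $432,200 = $889,440.00.
So DOL = total CM / EBIT = $1,321,640.00 / $889,440.00 = 1.4859.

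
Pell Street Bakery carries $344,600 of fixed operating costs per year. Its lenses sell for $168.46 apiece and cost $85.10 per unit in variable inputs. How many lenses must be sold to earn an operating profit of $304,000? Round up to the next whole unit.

7,781 lenses

Contribution margin per unit = $168.46 − $85.10 = $83.36.
Required volume = (fixed costs + target profit) ÷ CM = ($344,600 + $304,000) ÷ $83.36 = 7,780.71, so 7,781 lenses.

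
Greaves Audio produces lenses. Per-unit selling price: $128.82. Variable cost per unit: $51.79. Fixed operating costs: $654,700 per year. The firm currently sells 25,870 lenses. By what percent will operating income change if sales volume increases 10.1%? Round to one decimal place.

+15.0%

Total contribution margin = 25,870 × $77.03 = $1,992,766.10.
EBIT = $1,992,766.10 − $654,700 = $1,338,066.10.
Degree of operating leverage = $1,992,766.10 / $1,338,066.10 = 1.4893.
Operating income changes by 1.4893 × +10.1% = +15.0%.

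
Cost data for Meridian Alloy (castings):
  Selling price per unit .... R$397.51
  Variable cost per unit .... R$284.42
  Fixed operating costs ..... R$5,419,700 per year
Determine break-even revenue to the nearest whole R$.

R$19,050,181

CM per unit = R$397.51 − R$284.42 = R$113.09; CM ratio = R$113.09 / R$397.51 = 0.2845.
Break-even revenue = fixed costs × price ÷ CM = R$5,419,700 × R$397.51 ÷ R$113.09 = R$19,050,181.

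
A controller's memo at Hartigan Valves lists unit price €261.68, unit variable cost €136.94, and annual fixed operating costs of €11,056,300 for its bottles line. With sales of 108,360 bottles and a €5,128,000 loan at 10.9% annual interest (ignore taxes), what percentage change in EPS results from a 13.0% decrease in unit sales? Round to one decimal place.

-92.4%

Contribution at this volume is 108,360 × €124.74 = €13,516,826.40.
Subtracting fixed costs: EBIT = €13,516,826.40 − €11,056,300 = €2,460,526.40.
After interest of €558,952.00, pre-tax earnings = €1,901,574.40.
DCL = total CM / (EBIT − I) = €13,516,826.40 / €1,901,574.40 = 7.1082.
%ΔEPS = DCL × %ΔSales = 7.1082 × -13.0% = -92.4%.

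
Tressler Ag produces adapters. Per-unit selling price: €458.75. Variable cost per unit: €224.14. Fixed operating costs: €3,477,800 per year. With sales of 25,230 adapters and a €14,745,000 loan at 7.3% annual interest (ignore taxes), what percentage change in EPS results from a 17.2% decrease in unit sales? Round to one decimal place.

Total contribution margin = 25,230 × €234.61 = €5,919,210.30.
EBIT = €5,919,210.30 − €3,477,800 = €2,441,410.30.
After interest of €1,076,385.00, pre-tax earnings = €1,365,025.30.
Degree of combined leverage = contribution ÷ (EBIT − I) = €5,919,210.30 ÷ €1,365,025.30 = 4.3363.
EPS therefore changes by 4.3363 × (-17.2%) = -74.6%.

-74.6%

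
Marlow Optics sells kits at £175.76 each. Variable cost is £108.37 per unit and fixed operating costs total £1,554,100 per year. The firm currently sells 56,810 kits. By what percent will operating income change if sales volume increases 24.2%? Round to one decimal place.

+40.7%

At 56,810 units, contribution = 56,810 × £67.39 = £3,828,425.90.
Operating income = contribution − fixed costs = £3,828,425.90 − £1,554,100 = £2,274,325.90.
Degree of operating leverage = £3,828,425.90 / £2,274,325.90 = 1.6833.
Operating income changes by 1.6833 × +24.2% = +40.7%.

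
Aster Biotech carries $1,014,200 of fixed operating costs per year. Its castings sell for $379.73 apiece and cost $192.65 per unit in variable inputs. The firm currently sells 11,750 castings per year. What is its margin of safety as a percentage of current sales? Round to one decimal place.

Each unit contributes $379.73 − $192.65 = $187.08. Break-even units = $1,014,200 ÷ $187.08 = 5,421.21; break-even revenue = 5,421.21 × $379.73 = $2,058,596.14.
Current sales = 11,750 × $379.73 = $4,461,827.50.
Margin of safety = ($4,461,827.50 − $2,058,596.14) ÷ $4,461,827.50 = 53.9%.

53.9%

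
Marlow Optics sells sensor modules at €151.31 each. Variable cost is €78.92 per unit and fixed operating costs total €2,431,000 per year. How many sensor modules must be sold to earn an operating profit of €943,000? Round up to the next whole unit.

Contribution margin per unit = €151.31 − €78.92 = €72.39.
Required volume = (fixed costs + target profit) ÷ CM = (€2,431,000 + €943,000) ÷ €72.39 = 46,608.65, so 46,609 sensor modules.

46,609 sensor modules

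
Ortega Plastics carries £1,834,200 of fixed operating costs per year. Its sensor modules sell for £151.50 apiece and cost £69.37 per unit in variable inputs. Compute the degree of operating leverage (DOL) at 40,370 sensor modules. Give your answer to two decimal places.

Contribution at this volume is 40,370 × £82.13 = £3,315,588.10.
Operating income = contribution − fixed costs = £3,315,588.10 − £1,834,200 = £1,481,388.10.
DOL = contribution ÷ EBIT = £3,315,588.10 ÷ £1,481,388.10 = 2.2382.

2.24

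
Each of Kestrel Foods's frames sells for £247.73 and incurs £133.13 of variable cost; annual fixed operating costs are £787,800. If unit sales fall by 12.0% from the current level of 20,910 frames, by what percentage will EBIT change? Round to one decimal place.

Total contribution margin = 20,910 × £114.60 = £2,396,286.00.
Operating income = contribution − fixed costs = £2,396,286.00 − £787,800 = £1,608,486.00.
Degree of operating leverage = £2,396,286.00 / £1,608,486.00 = 1.4898.
Operating income changes by 1.4898 × -12.0% = -17.9%.

-17.9%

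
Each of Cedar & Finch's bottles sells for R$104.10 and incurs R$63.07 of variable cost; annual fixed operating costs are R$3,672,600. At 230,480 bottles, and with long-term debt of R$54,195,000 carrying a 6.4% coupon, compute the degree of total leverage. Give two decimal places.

Total contribution margin = 230,480 × R$41.03 = R$9,456,594.40.
Operating income = contribution − fixed costs = R$9,456,594.40 − R$3,672,600 = R$5,783,994.40. Interest = R$3,468,480.00, so EBIT − I = R$2,315,514.40.
Degree of total leverage = total CM / (EBIT − interest) = R$9,456,594.40 / R$2,315,514.40 = 4.0840.

4.08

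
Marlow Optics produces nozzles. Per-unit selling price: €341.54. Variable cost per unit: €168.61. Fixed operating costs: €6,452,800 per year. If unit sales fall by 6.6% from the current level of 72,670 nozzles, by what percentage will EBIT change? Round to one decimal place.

-13.6%

At 72,670 units, contribution = 72,670 × €172.93 = €12,566,823.10.
Subtracting fixed costs: EBIT = €12,566,823.10 − €6,452,800 = €6,114,023.10.
So DOL = total CM / EBIT = €12,566,823.10 / €6,114,023.10 = 2.0554.
So EBIT moves 2.0554 × (-6.6%) = -13.6%.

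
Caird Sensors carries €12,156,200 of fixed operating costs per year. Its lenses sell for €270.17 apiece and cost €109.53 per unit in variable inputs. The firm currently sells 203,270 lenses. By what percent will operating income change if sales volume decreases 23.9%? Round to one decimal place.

-38.1%

At 203,270 units, contribution = 203,270 × €160.64 = €32,653,292.80.
Operating income = contribution − fixed costs = €32,653,292.80 − €12,156,200 = €20,497,092.80.
Degree of operating leverage = €32,653,292.80 / €20,497,092.80 = 1.5931.
Operating income changes by 1.5931 × -23.9% = -38.1%.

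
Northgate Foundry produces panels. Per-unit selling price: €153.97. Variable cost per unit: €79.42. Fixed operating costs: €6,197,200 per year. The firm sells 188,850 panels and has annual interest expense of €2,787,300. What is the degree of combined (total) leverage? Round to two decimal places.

2.76

Total contribution margin = 188,850 × €74.55 = €14,078,767.50.
Subtracting fixed costs: EBIT = €14,078,767.50 − €6,197,200 = €7,881,567.50. Interest = €2,787,300.00.
DOL = €14,078,767.50 ÷ €7,881,567.50 = 1.7863; DFL = €7,881,567.50 ÷ €5,094,267.50 = 1.5471.
DCL = DOL × DFL = 1.7863 × 1.5471 = 2.7636.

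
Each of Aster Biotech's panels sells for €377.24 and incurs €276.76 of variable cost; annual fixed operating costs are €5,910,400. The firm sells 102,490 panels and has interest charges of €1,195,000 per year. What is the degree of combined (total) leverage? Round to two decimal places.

3.23

At 102,490 units, contribution = 102,490 × €100.48 = €10,298,195.20.
EBIT = €10,298,195.20 − €5,910,400 = €4,387,795.20. Interest = €1,195,000.00.
DOL = €10,298,195.20 ÷ €4,387,795.20 = 2.3470; DFL = €4,387,795.20 ÷ €3,192,795.20 = 1.3743.
Combined leverage = 2.3470 × 1.3743 = 3.2255.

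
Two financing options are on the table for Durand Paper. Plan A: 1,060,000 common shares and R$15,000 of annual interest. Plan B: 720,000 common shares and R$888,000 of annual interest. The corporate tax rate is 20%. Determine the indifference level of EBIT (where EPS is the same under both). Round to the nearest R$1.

R$2,736,706

At indifference, (EBIT − 15,000)(1 − t)/1,060,000 = (EBIT − 888,000)(1 − t)/720,000.
Cancelling (1 − t) and cross-multiplying: 720,000·(EBIT − 15,000) = 1,060,000·(EBIT − 888,000).
Solving, EBIT = (888,000·1,060,000 − 15,000·720,000) / (1,060,000 − 720,000) = 930,480,000,000 / 340,000 = 2,736,705.88.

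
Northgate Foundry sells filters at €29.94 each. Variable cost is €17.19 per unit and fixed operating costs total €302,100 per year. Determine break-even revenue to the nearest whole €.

€709,402

CM per unit = €29.94 − €17.19 = €12.75; CM ratio = €12.75 / €29.94 = 0.4259.
Break-even revenue = fixed costs × price ÷ CM = €302,100 × €29.94 ÷ €12.75 = €709,402.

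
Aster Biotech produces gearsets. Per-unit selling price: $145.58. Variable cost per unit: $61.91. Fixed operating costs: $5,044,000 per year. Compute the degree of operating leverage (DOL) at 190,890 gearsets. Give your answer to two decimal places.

Total contribution margin = 190,890 × $83.67 = $15,971,766.30.
Operating income = contribution − fixed costs = $15,971,766.30 − $5,044,000 = $10,927,766.30.
DOL = contribution ÷ EBIT = $15,971,766.30 ÷ $10,927,766.30 = 1.4616.

1.46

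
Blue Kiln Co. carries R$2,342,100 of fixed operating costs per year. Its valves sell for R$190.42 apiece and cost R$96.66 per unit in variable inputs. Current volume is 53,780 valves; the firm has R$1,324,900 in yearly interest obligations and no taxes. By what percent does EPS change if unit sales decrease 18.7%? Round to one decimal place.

-68.6%

At 53,780 units, contribution = 53,780 × R$93.76 = R$5,042,412.80.
Operating income = contribution − fixed costs = R$5,042,412.80 − R$2,342,100 = R$2,700,312.80.
Interest = R$1,324,900.00, so EBIT − I = R$1,375,412.80.
DCL = total CM / (EBIT − I) = R$5,042,412.80 / R$1,375,412.80 = 3.6661.
%ΔEPS = DCL × %ΔSales = 3.6661 × -18.7% = -68.6%.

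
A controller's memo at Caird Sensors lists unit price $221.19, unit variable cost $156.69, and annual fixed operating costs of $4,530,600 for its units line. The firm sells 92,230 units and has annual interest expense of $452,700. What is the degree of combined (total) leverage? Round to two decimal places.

6.16

Total contribution margin = 92,230 × $64.50 = $5,948,835.00.
Operating income = contribution − fixed costs = $5,948,835.00 − $4,530,600 = $1,418,235.00. Interest = $452,700.00, so EBIT − I = $965,535.00.
DCL = contribution ÷ (EBIT − I) = $5,948,835.00 ÷ $965,535.00 = 6.1612.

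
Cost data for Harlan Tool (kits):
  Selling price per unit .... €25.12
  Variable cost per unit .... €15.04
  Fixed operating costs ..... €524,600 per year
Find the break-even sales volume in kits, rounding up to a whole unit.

52,044 kits

Contribution margin per unit = €25.12 − €15.04 = €10.08.
Units to break even: €524,600 ÷ €10.08 = 52,043.65, rounded up to 52,044.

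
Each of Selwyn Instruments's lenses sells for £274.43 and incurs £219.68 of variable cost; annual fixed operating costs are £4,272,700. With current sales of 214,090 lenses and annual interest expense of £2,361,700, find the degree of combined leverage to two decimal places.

2.30

Total contribution margin = 214,090 × £54.75 = £11,721,427.50.
Subtracting fixed costs: EBIT = £11,721,427.50 − £4,272,700 = £7,448,727.50. Interest = £2,361,700.00, so EBIT − I = £5,087,027.50.
DCL = contribution ÷ (EBIT − I) = £11,721,427.50 ÷ £5,087,027.50 = 2.3042.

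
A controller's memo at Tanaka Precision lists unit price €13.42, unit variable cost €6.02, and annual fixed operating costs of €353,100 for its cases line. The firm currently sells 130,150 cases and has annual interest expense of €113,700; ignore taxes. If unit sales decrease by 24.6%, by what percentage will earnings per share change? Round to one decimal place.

Contribution at this volume is 130,150 × €7.40 = €963,110.00.
EBIT = €963,110.00 − €353,100 = €610,010.00.
Interest = €113,700.00, so EBIT − I = €496,310.00.
DCL = total CM / (EBIT − I) = €963,110.00 / €496,310.00 = 1.9405.
EPS therefore changes by 1.9405 × (-24.6%) = -47.7%.

-47.7%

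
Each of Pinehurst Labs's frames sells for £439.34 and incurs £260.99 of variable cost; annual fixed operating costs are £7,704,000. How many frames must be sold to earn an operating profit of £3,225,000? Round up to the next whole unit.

Contribution margin per unit = £439.34 − £260.99 = £178.35.
Required volume = (fixed costs + target profit) ÷ CM = (£7,704,000 + £3,225,000) ÷ £178.35 = 61,278.39, so 61,279 frames.

61,279 frames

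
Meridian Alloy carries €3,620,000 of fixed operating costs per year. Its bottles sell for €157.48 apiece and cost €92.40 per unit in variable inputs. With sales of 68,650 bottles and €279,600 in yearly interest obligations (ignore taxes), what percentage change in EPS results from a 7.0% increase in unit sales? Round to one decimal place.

+55.0%

At 68,650 units, contribution = 68,650 × €65.08 = €4,467,742.00.
EBIT = €4,467,742.00 − €3,620,000 = €847,742.00.
After interest of €279,600.00, pre-tax earnings = €568,142.00.
Degree of combined leverage = contribution ÷ (EBIT − I) = €4,467,742.00 ÷ €568,142.00 = 7.8638.
%ΔEPS = DCL × %ΔSales = 7.8638 × +7.0% = +55.0%.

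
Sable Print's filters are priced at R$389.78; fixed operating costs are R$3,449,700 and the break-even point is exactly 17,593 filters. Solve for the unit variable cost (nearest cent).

R$193.70

Contribution per unit must be FC / Q = R$3,449,700 / 17,593 = R$196.0837.
Hence VC = price − CM = R$389.78 − R$196.0837 = R$193.70.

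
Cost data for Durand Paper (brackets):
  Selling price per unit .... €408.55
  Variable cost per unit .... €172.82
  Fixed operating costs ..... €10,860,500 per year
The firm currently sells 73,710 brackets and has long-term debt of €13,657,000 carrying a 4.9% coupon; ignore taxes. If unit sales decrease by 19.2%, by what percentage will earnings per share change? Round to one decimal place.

At 73,710 units, contribution = 73,710 × €235.73 = €17,375,658.30.
EBIT = €17,375,658.30 − €10,860,500 = €6,515,158.30.
After interest of €669,193.00, pre-tax earnings = €5,845,965.30.
Degree of combined leverage = contribution ÷ (EBIT − I) = €17,375,658.30 ÷ €5,845,965.30 = 2.9722.
EPS therefore changes by 2.9722 × (-19.2%) = -57.1%.

-57.1%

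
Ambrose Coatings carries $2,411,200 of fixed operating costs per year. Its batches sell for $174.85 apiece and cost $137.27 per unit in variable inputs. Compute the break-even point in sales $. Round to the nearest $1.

CM per unit = $174.85 − $137.27 = $37.58; CM ratio = $37.58 / $174.85 = 0.2149.
Break-even sales = FC ÷ CM ratio = $2,411,200 × $174.85 / $37.58 = $11,218,689.

$11,218,689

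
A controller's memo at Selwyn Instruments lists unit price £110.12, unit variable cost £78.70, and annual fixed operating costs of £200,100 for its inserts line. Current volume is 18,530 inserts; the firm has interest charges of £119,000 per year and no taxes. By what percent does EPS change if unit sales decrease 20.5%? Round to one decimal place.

-45.4%

Total contribution margin = 18,530 × £31.42 = £582,212.60.
Subtracting fixed costs: EBIT = £582,212.60 − £200,100 = £382,112.60.
Interest = £119,000.00, so EBIT − I = £263,112.60.
Degree of combined leverage = contribution ÷ (EBIT − I) = £582,212.60 ÷ £263,112.60 = 2.2128.
EPS therefore changes by 2.2128 × (-20.5%) = -45.4%.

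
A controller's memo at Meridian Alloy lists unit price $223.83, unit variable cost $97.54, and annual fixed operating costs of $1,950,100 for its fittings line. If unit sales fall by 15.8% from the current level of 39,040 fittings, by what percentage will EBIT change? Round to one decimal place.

Total contribution margin = 39,040 × $126.29 = $4,930,361.60.
Subtracting fixed costs: EBIT = $4,930,361.60 − $1,950,100 = $2,980,261.60.
So DOL = total CM / EBIT = $4,930,361.60 / $2,980,261.60 = 1.6543.
So EBIT moves 1.6543 × (-15.8%) = -26.1%.

-26.1%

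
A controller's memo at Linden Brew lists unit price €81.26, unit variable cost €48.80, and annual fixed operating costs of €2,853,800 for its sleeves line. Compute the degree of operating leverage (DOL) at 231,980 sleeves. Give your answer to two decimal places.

Total contribution margin = 231,980 × €32.46 = €7,530,070.80.
EBIT = €7,530,070.80 − €2,853,800 = €4,676,270.80.
Degree of operating leverage = €7,530,070.80 / €4,676,270.80 = 1.6103.

1.61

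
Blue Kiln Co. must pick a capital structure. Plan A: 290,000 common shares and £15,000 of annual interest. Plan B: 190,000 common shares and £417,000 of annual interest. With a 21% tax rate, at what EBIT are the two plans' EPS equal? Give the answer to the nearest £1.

£1,180,800

Set EPS_A = EPS_B: (EBIT − £15,000)(1 − 0.21) ÷ 290,000 = (EBIT − £417,000)(1 − 0.21) ÷ 190,000.
Cancelling (1 − t) and cross-multiplying: 190,000·(EBIT − 15,000) = 290,000·(EBIT − 417,000).
Solving, EBIT = (417,000·290,000 − 15,000·190,000) / (290,000 − 190,000) = 118,080,000,000 / 100,000 = 1,180,800.00.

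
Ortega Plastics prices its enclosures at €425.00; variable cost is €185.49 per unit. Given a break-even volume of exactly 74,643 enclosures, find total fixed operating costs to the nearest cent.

€17,877,744.93

Unit CM = price − variable cost = €425.00 − €185.49 = €239.51.
Since BE = FC / CM, FC = 74,643 × €239.51 = €17,877,744.93.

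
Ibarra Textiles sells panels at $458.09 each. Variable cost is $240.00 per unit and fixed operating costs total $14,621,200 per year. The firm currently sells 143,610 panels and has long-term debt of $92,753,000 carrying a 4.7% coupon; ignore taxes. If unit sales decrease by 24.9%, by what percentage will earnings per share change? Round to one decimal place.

Contribution at this volume is 143,610 × $218.09 = $31,319,904.90.
EBIT = $31,319,904.90 − $14,621,200 = $16,698,704.90.
After interest of $4,359,391.00, pre-tax earnings = $12,339,313.90.
Degree of combined leverage = contribution ÷ (EBIT − I) = $31,319,904.90 ÷ $12,339,313.90 = 2.5382.
%ΔEPS = DCL × %ΔSales = 2.5382 × -24.9% = -63.2%.

-63.2%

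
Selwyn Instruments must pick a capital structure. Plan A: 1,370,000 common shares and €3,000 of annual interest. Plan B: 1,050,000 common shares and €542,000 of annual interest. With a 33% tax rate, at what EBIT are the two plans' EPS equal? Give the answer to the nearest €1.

Set EPS_A = EPS_B: (EBIT − €3,000)(1 − 0.33) ÷ 1,370,000 = (EBIT − €542,000)(1 − 0.33) ÷ 1,050,000.
The (1 − t) factor cancels: (EBIT − 3,000) × 1,050,000 = (EBIT − 542,000) × 1,370,000.
Solving, EBIT = (542,000·1,370,000 − 3,000·1,050,000) / (1,370,000 − 1,050,000) = 739,390,000,000 / 320,000 = 2,310,593.75.

€2,310,594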